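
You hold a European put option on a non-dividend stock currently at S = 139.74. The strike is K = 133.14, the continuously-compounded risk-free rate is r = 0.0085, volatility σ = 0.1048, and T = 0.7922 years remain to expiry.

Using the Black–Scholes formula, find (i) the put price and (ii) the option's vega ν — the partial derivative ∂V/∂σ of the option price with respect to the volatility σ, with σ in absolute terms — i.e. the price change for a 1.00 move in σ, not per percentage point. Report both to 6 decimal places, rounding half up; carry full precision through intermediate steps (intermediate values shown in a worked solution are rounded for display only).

σ√T = 0.1048·√0.7922 = 0.093278
d₁ = (ln(S/K) + (r+σ²/2)T) / (σ√T) = (ln(139.74/133.14) + (0.0085+0.1048²/2)·0.7922) / 0.093278 = (0.048382 + 0.011084) / 0.093278 = 0.637519
d₂ = d₁ − σ√T = 0.637519 − 0.093278 = 0.544241
e^{−rT} = e^{−0.0085·0.7922} = 0.993289
N(−d₁) = 0.261893,  N(−d₂) = 0.293138
Put price V = K·e^{−rT}·N(−d₂) − S·N(−d₁) = 38.766440 − 36.596985 = 2.169455
φ(d₁) = (1/√(2π))·e^{−d₁²/2} = 0.325578
ν = S·φ(d₁)·√T = 40.494212

price = 2.169455
ν = 40.494212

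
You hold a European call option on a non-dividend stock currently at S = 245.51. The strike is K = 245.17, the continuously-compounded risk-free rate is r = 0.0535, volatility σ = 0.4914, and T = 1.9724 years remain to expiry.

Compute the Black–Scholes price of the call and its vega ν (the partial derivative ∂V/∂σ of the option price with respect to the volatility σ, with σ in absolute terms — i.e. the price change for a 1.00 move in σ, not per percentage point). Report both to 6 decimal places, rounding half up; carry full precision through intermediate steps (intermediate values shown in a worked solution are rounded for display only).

price = 76.086383
ν = 121.393330

σ√T = 0.4914·√1.9724 = 0.690133
d₁ = (ln(S/K) + (r+σ²/2)T) / (σ√T) = (ln(245.51/245.17) + (0.0535+0.4914²/2)·1.9724) / 0.690133 = (0.001386 + 0.343665) / 0.690133 = 0.499977
d₂ = d₁ − σ√T = 0.499977 − 0.690133 = -0.190155
e^{−rT} = e^{−0.0535·1.9724} = 0.899853
N(d₁) = 0.691455,  N(d₂) = 0.424594
Call price V = S·N(d₁) − K·e^{−rT}·N(d₂) = 169.759003 − 93.672621 = 76.086383
φ(d₁) = (1/√(2π))·e^{−d₁²/2} = 0.352069
ν = S·φ(d₁)·√T = 121.393330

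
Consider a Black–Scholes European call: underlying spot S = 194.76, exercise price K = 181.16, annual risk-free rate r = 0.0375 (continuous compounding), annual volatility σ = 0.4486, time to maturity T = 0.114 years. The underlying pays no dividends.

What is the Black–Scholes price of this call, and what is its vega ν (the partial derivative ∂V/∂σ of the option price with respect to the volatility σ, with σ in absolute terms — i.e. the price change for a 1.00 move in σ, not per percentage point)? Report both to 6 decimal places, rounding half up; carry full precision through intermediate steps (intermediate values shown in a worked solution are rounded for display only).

σ√T = 0.4486·√0.114 = 0.151465
d₁ = (ln(S/K) + (r+σ²/2)T) / (σ√T) = (ln(194.76/181.16) + (0.0375+0.4486²/2)·0.114) / 0.151465 = (0.072387 + 0.015746) / 0.151465 = 0.581873
d₂ = d₁ − σ√T = 0.581873 − 0.151465 = 0.430408
e^{−rT} = e^{−0.0375·0.114} = 0.995734
N(d₁) = 0.719674,  N(d₂) = 0.666550
Call price V = S·N(d₁) − K·e^{−rT}·N(d₂) = 140.163656 − 120.237169 = 19.926487
φ(d₁) = (1/√(2π))·e^{−d₁²/2} = 0.336813
ν = S·φ(d₁)·√T = 22.148356

price = 19.926487
ν = 22.148356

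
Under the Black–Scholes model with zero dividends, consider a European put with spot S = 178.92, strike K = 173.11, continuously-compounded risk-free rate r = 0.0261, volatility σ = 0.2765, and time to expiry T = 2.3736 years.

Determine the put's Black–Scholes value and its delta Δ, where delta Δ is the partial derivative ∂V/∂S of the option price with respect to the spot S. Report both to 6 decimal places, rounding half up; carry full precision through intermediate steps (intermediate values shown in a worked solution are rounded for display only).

price = 21.408385
Δ = -0.331449

σ√T = 0.2765·√2.3736 = 0.425990
d₁ = (ln(S/K) + (r+σ²/2)T) / (σ√T) = (ln(178.92/173.11) + (0.0261+0.2765²/2)·2.3736) / 0.425990 = (0.033012 + 0.152684) / 0.425990 = 0.435917
d₂ = d₁ − σ√T = 0.435917 − 0.425990 = 0.009927
e^{−rT} = e^{−0.0261·2.3736} = 0.939929
N(−d₁) = 0.331449,  N(−d₂) = 0.496040
Put price V = K·e^{−rT}·N(−d₂) − S·N(−d₁) = 80.711151 − 59.302766 = 21.408385
Δ = −N(−d₁) = -0.331449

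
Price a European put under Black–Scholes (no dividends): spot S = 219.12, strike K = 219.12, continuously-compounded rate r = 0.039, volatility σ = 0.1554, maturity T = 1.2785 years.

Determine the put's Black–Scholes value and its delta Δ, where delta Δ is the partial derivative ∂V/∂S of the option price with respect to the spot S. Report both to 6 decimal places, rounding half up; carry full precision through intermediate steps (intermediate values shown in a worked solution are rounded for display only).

σ√T = 0.1554·√1.2785 = 0.175712
d₁ = (ln(S/K) + (r+σ²/2)T) / (σ√T) = (ln(219.12/219.12) + (0.039+0.1554²/2)·1.2785) / 0.175712 = (0.000000 + 0.065299) / 0.175712 = 0.371624
d₂ = d₁ − σ√T = 0.371624 − 0.175712 = 0.195912
e^{−rT} = e^{−0.039·1.2785} = 0.951361
N(−d₁) = 0.355086,  N(−d₂) = 0.422339
Put price V = K·e^{−rT}·N(−d₂) − S·N(−d₁) = 88.041823 − 77.806506 = 10.235317
Δ = −N(−d₁) = -0.355086

price = 10.235317
Δ = -0.355086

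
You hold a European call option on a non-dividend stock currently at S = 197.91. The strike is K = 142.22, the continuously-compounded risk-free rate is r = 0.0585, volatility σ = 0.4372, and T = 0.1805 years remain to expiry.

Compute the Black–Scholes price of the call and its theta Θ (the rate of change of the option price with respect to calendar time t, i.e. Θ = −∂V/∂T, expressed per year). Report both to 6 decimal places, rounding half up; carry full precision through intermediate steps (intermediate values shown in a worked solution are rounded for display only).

price = 57.586657
Θ = -14.222201

σ√T = 0.4372·√0.1805 = 0.185746
d₁ = (ln(S/K) + (r+σ²/2)T) / (σ√T) = (ln(197.91/142.22) + (0.0585+0.4372²/2)·0.1805) / 0.185746 = (0.330437 + 0.027810) / 0.185746 = 1.928697
d₂ = d₁ − σ√T = 1.928697 − 0.185746 = 1.742952
e^{−rT} = e^{−0.0585·0.1805} = 0.989496
N(d₁) = 0.973116,  N(d₂) = 0.959329
Call price V = S·N(d₁) − K·e^{−rT}·N(d₂) = 192.589342 − 135.002685 = 57.586657
φ(d₁) = (1/√(2π))·e^{−d₁²/2} = 0.062108
Θ = −S·φ(d₁)·σ/(2√T) − r·K·e^{−rT}·N(d₂) = −6.324544 − 7.897657 = -14.222201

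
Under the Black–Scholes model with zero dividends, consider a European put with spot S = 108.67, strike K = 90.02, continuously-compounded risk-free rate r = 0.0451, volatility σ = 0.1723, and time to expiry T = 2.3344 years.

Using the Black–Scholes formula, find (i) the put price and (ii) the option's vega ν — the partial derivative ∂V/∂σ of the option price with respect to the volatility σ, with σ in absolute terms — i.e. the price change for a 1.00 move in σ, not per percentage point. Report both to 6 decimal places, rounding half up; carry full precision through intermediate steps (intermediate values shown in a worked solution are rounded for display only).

price = 1.635563
ν = 30.448404

σ√T = 0.1723·√2.3344 = 0.263253
d₁ = (ln(S/K) + (r+σ²/2)T) / (σ√T) = (ln(108.67/90.02) + (0.0451+0.1723²/2)·2.3344) / 0.263253 = (0.188284 + 0.139932) / 0.263253 = 1.246773
d₂ = d₁ − σ√T = 1.246773 − 0.263253 = 0.983520
e^{−rT} = e^{−0.0451·2.3344} = 0.900071
N(−d₁) = 0.106240,  N(−d₂) = 0.162676
Put price V = K·e^{−rT}·N(−d₂) − S·N(−d₁) = 13.180710 − 11.545147 = 1.635563
φ(d₁) = (1/√(2π))·e^{−d₁²/2} = 0.183386
ν = S·φ(d₁)·√T = 30.448404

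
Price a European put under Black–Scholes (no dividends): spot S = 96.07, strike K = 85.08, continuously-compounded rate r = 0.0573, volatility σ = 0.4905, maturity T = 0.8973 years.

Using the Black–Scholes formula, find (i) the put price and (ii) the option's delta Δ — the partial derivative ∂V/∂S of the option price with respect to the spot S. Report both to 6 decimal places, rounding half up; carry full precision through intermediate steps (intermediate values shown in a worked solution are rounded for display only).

σ√T = 0.4905·√0.8973 = 0.464631
d₁ = (ln(S/K) + (r+σ²/2)T) / (σ√T) = (ln(96.07/85.08) + (0.0573+0.4905²/2)·0.8973) / 0.464631 = (0.121485 + 0.159356) / 0.464631 = 0.604440
d₂ = d₁ − σ√T = 0.604440 − 0.464631 = 0.139809
e^{−rT} = e^{−0.0573·0.8973} = 0.949884
N(−d₁) = 0.272776,  N(−d₂) = 0.444405
Put price V = K·e^{−rT}·N(−d₂) − S·N(−d₁) = 35.915131 − 26.205559 = 9.709572
Δ = −N(−d₁) = -0.272776

price = 9.709572
Δ = -0.272776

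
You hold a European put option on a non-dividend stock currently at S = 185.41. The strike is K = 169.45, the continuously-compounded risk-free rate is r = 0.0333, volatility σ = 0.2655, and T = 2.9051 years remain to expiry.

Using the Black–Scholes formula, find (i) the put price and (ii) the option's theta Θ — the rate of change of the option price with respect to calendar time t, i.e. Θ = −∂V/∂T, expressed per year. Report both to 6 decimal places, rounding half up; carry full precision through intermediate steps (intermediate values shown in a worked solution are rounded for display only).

price = 17.067028
Θ = -2.514842

σ√T = 0.2655·√2.9051 = 0.452528
d₁ = (ln(S/K) + (r+σ²/2)T) / (σ√T) = (ln(185.41/169.45) + (0.0333+0.2655²/2)·2.9051) / 0.452528 = (0.090012 + 0.199130) / 0.452528 = 0.638949
d₂ = d₁ − σ√T = 0.638949 − 0.452528 = 0.186422
e^{−rT} = e^{−0.0333·2.9051} = 0.907792
N(−d₁) = 0.261428,  N(−d₂) = 0.426057
Put price V = K·e^{−rT}·N(−d₂) − S·N(−d₁) = 65.538394 − 48.471365 = 17.067028
φ(d₁) = (1/√(2π))·e^{−d₁²/2} = 0.325281
Θ = −S·φ(d₁)·σ/(2√T) + r·K·e^{−rT}·N(−d₂) = −4.697270 + 2.182429 = -2.514842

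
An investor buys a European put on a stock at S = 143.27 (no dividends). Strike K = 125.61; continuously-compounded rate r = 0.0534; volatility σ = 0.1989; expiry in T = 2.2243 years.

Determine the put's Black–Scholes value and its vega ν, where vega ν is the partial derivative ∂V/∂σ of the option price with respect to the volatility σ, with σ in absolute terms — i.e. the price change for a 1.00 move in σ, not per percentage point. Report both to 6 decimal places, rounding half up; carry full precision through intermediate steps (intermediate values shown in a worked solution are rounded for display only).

σ√T = 0.1989·√2.2243 = 0.296641
d₁ = (ln(S/K) + (r+σ²/2)T) / (σ√T) = (ln(143.27/125.61) + (0.0534+0.1989²/2)·2.2243) / 0.296641 = (0.131549 + 0.162776) / 0.296641 = 0.992191
d₂ = d₁ − σ√T = 0.992191 − 0.296641 = 0.695550
e^{−rT} = e^{−0.0534·2.2243} = 0.888005
N(−d₁) = 0.160552,  N(−d₂) = 0.243355
Put price V = K·e^{−rT}·N(−d₂) − S·N(−d₁) = 27.144433 − 23.002312 = 4.142120
φ(d₁) = (1/√(2π))·e^{−d₁²/2} = 0.243860
ν = S·φ(d₁)·√T = 52.106626

price = 4.142120
ν = 52.106626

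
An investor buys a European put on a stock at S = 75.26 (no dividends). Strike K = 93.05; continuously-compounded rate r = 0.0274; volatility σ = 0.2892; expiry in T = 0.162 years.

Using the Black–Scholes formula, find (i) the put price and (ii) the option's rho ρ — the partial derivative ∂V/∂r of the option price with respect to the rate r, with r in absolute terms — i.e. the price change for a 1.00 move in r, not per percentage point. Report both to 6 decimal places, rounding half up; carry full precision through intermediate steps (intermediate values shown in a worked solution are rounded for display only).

price = 17.521853
ρ = -14.517105

σ√T = 0.2892·√0.162 = 0.116401
d₁ = (ln(S/K) + (r+σ²/2)T) / (σ√T) = (ln(75.26/93.05) + (0.0274+0.2892²/2)·0.162) / 0.116401 = (-0.212188 + 0.011213) / 0.116401 = -1.726577
d₂ = d₁ − σ√T = -1.726577 − 0.116401 = -1.842977
e^{−rT} = e^{−0.0274·0.162} = 0.995571
N(−d₁) = 0.957878,  N(−d₂) = 0.967334
Put price V = K·e^{−rT}·N(−d₂) − S·N(−d₁) = 89.611762 − 72.089909 = 17.521853
ρ = −K·T·e^{−rT}·N(−d₂) = -14.517105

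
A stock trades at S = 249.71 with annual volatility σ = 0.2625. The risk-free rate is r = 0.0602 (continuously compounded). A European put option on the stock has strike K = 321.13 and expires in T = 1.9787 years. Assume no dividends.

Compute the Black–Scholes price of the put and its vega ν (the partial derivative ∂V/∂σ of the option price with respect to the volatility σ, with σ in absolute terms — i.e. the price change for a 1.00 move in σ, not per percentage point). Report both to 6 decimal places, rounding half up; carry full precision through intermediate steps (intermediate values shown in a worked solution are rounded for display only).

σ√T = 0.2625·√1.9787 = 0.369249
d₁ = (ln(S/K) + (r+σ²/2)T) / (σ√T) = (ln(249.71/321.13) + (0.0602+0.2625²/2)·1.9787) / 0.369249 = (-0.251546 + 0.187290) / 0.369249 = -0.174017
d₂ = d₁ − σ√T = -0.174017 − 0.369249 = -0.543266
e^{−rT} = e^{−0.0602·1.9787} = 0.887703
N(−d₁) = 0.569074,  N(−d₂) = 0.706527
Put price V = K·e^{−rT}·N(−d₂) − S·N(−d₁) = 201.408260 − 142.103468 = 59.304792
φ(d₁) = (1/√(2π))·e^{−d₁²/2} = 0.392947
ν = S·φ(d₁)·√T = 138.025819

price = 59.304792
ν = 138.025819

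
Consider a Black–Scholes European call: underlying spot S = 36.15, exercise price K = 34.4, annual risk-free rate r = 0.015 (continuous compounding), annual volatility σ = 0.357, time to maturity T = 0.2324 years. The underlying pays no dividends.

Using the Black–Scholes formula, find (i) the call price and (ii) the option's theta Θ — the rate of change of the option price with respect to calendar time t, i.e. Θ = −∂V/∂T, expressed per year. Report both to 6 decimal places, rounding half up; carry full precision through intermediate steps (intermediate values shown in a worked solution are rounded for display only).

σ√T = 0.357·√0.2324 = 0.172102
d₁ = (ln(S/K) + (r+σ²/2)T) / (σ√T) = (ln(36.15/34.4) + (0.015+0.357²/2)·0.2324) / 0.172102 = (0.049620 + 0.018296) / 0.172102 = 0.394626
d₂ = d₁ − σ√T = 0.394626 − 0.172102 = 0.222524
e^{−rT} = e^{−0.015·0.2324} = 0.996520
N(d₁) = 0.653440,  N(d₂) = 0.588047
Call price V = S·N(d₁) − K·e^{−rT}·N(d₂) = 23.621874 − 20.158418 = 3.463455
φ(d₁) = (1/√(2π))·e^{−d₁²/2} = 0.369057
Θ = −S·φ(d₁)·σ/(2√T) − r·K·e^{−rT}·N(d₂) = −4.939947 − 0.302376 = -5.242323

price = 3.463455
Θ = -5.242323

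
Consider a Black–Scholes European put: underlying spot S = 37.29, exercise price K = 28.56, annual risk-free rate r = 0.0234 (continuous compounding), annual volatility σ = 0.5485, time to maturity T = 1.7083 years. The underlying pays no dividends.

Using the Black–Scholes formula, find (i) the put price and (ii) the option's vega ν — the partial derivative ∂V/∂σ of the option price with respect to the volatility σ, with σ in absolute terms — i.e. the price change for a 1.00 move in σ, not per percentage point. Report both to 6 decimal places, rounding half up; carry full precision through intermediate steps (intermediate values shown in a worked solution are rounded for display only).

σ√T = 0.5485·√1.7083 = 0.716900
d₁ = (ln(S/K) + (r+σ²/2)T) / (σ√T) = (ln(37.29/28.56) + (0.0234+0.5485²/2)·1.7083) / 0.716900 = (0.266718 + 0.296947) / 0.716900 = 0.786253
d₂ = d₁ − σ√T = 0.786253 − 0.716900 = 0.069353
e^{−rT} = e^{−0.0234·1.7083} = 0.960814
N(−d₁) = 0.215860,  N(−d₂) = 0.472354
Put price V = K·e^{−rT}·N(−d₂) − S·N(−d₁) = 12.961804 − 8.049402 = 4.912402
φ(d₁) = (1/√(2π))·e^{−d₁²/2} = 0.292867
ν = S·φ(d₁)·√T = 14.273987

price = 4.912402
ν = 14.273987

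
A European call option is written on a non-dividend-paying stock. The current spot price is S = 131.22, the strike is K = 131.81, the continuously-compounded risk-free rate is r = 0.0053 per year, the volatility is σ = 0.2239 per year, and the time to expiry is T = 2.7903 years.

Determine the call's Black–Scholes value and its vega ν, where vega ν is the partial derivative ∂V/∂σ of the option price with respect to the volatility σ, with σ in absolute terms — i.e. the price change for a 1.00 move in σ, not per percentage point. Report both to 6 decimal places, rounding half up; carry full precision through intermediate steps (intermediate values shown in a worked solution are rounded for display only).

price = 20.045420
ν = 85.455485

σ√T = 0.2239·√2.7903 = 0.374007
d₁ = (ln(S/K) + (r+σ²/2)T) / (σ√T) = (ln(131.22/131.81) + (0.0053+0.2239²/2)·2.7903) / 0.374007 = (-0.004486 + 0.084729) / 0.374007 = 0.214549
d₂ = d₁ − σ√T = 0.214549 − 0.374007 = -0.159457
e^{−rT} = e^{−0.0053·2.7903} = 0.985320
N(d₁) = 0.584941,  N(d₂) = 0.436654
Call price V = S·N(d₁) − K·e^{−rT}·N(d₂) = 76.755918 − 56.710498 = 20.045420
φ(d₁) = (1/√(2π))·e^{−d₁²/2} = 0.389865
ν = S·φ(d₁)·√T = 85.455485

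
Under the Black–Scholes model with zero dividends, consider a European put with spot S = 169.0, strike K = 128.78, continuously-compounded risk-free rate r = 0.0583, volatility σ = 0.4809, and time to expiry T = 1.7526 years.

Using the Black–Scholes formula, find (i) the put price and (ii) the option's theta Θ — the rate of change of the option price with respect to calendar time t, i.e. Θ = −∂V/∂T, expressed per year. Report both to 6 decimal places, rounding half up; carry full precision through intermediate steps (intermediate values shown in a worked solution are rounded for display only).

price = 14.953892
Θ = -5.455069

σ√T = 0.4809·√1.7526 = 0.636643
d₁ = (ln(S/K) + (r+σ²/2)T) / (σ√T) = (ln(169.0/128.78) + (0.0583+0.4809²/2)·1.7526) / 0.636643 = (0.271793 + 0.304834) / 0.636643 = 0.905730
d₂ = d₁ − σ√T = 0.905730 − 0.636643 = 0.269087
e^{−rT} = e^{−0.0583·1.7526} = 0.902870
N(−d₁) = 0.182539,  N(−d₂) = 0.393931
Put price V = K·e^{−rT}·N(−d₂) − S·N(−d₁) = 45.803037 − 30.849144 = 14.953892
φ(d₁) = (1/√(2π))·e^{−d₁²/2} = 0.264712
Θ = −S·φ(d₁)·σ/(2√T) + r·K·e^{−rT}·N(−d₂) = −8.125386 + 2.670317 = -5.455069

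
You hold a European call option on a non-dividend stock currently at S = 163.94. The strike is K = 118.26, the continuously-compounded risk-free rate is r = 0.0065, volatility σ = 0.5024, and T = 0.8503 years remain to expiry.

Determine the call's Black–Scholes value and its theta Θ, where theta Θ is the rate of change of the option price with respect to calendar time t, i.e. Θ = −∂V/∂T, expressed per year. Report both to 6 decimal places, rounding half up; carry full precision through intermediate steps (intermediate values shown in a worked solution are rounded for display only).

price = 55.126766
Θ = -11.886154

σ√T = 0.5024·√0.8503 = 0.463272
d₁ = (ln(S/K) + (r+σ²/2)T) / (σ√T) = (ln(163.94/118.26) + (0.0065+0.5024²/2)·0.8503) / 0.463272 = (0.326615 + 0.112837) / 0.463272 = 0.948584
d₂ = d₁ − σ√T = 0.948584 − 0.463272 = 0.485313
e^{−rT} = e^{−0.0065·0.8503} = 0.994488
N(d₁) = 0.828584,  N(d₂) = 0.686273
Call price V = S·N(d₁) − K·e^{−rT}·N(d₂) = 135.838051 − 80.711285 = 55.126766
φ(d₁) = (1/√(2π))·e^{−d₁²/2} = 0.254401
Θ = −S·φ(d₁)·σ/(2√T) − r·K·e^{−rT}·N(d₂) = −11.361531 − 0.524623 = -11.886154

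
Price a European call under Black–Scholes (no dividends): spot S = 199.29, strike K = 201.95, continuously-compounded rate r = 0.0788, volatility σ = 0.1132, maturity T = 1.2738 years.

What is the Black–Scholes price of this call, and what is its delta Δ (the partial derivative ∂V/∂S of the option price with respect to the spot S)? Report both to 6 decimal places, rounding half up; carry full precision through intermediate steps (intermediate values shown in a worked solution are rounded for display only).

price = 20.213604
Δ = 0.772091

σ√T = 0.1132·√1.2738 = 0.127761
d₁ = (ln(S/K) + (r+σ²/2)T) / (σ√T) = (ln(199.29/201.95) + (0.0788+0.1132²/2)·1.2738) / 0.127761 = (-0.013259 + 0.108537) / 0.127761 = 0.745752
d₂ = d₁ − σ√T = 0.745752 − 0.127761 = 0.617991
e^{−rT} = e^{−0.0788·1.2738} = 0.904498
N(d₁) = 0.772091,  N(d₂) = 0.731709
Call price V = S·N(d₁) − K·e^{−rT}·N(d₂) = 153.870087 − 133.656483 = 20.213604
Δ = N(d₁) = 0.772091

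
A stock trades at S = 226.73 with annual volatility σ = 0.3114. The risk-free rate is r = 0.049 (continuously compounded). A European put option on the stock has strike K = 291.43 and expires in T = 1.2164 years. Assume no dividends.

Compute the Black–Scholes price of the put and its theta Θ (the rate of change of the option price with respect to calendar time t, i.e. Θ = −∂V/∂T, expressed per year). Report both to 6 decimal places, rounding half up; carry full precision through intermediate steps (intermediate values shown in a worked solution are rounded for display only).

σ√T = 0.3114·√1.2164 = 0.343445
d₁ = (ln(S/K) + (r+σ²/2)T) / (σ√T) = (ln(226.73/291.43) + (0.049+0.3114²/2)·1.2164) / 0.343445 = (-0.251040 + 0.118581) / 0.343445 = -0.385678
d₂ = d₁ − σ√T = -0.385678 − 0.343445 = -0.729123
e^{−rT} = e^{−0.049·1.2164} = 0.942138
N(−d₁) = 0.650133,  N(−d₂) = 0.767037
Put price V = K·e^{−rT}·N(−d₂) − S·N(−d₁) = 210.603200 − 147.404564 = 63.198636
φ(d₁) = (1/√(2π))·e^{−d₁²/2} = 0.370348
Θ = −S·φ(d₁)·σ/(2√T) + r·K·e^{−rT}·N(−d₂) = −11.854119 + 10.319557 = -1.534562

price = 63.198636
Θ = -1.534562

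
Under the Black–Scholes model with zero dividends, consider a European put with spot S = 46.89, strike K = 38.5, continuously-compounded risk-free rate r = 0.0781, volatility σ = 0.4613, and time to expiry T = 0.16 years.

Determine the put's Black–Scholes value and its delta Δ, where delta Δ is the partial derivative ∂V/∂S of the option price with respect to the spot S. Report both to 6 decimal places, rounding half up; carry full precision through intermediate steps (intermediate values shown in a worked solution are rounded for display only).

price = 0.496109
Δ = -0.109647

σ√T = 0.4613·√0.16 = 0.184520
d₁ = (ln(S/K) + (r+σ²/2)T) / (σ√T) = (ln(46.89/38.5) + (0.0781+0.4613²/2)·0.16) / 0.184520 = (0.197146 + 0.029520) / 0.184520 = 1.228409
d₂ = d₁ − σ√T = 1.228409 − 0.184520 = 1.043889
e^{−rT} = e^{−0.0781·0.16} = 0.987582
N(−d₁) = 0.109647,  N(−d₂) = 0.148268
Put price V = K·e^{−rT}·N(−d₂) − S·N(−d₁) = 5.637446 − 5.141336 = 0.496109
Δ = −N(−d₁) = -0.109647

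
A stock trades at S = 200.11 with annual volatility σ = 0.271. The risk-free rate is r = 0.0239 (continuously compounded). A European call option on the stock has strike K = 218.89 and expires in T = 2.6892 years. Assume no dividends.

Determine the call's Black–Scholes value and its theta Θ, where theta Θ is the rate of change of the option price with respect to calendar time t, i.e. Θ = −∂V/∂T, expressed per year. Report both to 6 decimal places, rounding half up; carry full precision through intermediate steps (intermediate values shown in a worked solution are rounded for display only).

price = 33.121735
Θ = -8.420295

σ√T = 0.271·√2.6892 = 0.444407
d₁ = (ln(S/K) + (r+σ²/2)T) / (σ√T) = (ln(200.11/218.89) + (0.0239+0.271²/2)·2.6892) / 0.444407 = (-0.089702 + 0.163021) / 0.444407 = 0.164981
d₂ = d₁ − σ√T = 0.164981 − 0.444407 = -0.279426
e^{−rT} = e^{−0.0239·2.6892} = 0.937750
N(d₁) = 0.565520,  N(d₂) = 0.389959
Call price V = S·N(d₁) − K·e^{−rT}·N(d₂) = 113.166285 − 80.044550 = 33.121735
φ(d₁) = (1/√(2π))·e^{−d₁²/2} = 0.393550
Θ = −S·φ(d₁)·σ/(2√T) − r·K·e^{−rT}·N(d₂) = −6.507230 − 1.913065 = -8.420295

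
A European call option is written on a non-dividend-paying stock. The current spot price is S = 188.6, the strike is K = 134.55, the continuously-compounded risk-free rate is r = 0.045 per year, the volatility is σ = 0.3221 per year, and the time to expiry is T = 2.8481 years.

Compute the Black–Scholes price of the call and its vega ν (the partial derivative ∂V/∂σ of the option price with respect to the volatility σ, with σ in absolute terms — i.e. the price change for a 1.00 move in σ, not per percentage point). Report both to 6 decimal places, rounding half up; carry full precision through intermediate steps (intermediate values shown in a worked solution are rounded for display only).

price = 78.860861
ν = 67.149489

σ√T = 0.3221·√2.8481 = 0.543586
d₁ = (ln(S/K) + (r+σ²/2)T) / (σ√T) = (ln(188.6/134.55) + (0.045+0.3221²/2)·2.8481) / 0.543586 = (0.337692 + 0.275907) / 0.543586 = 1.128800
d₂ = d₁ − σ√T = 1.128800 − 0.543586 = 0.585214
e^{−rT} = e^{−0.045·2.8481} = 0.879709
N(d₁) = 0.870509,  N(d₂) = 0.720798
Call price V = S·N(d₁) − K·e^{−rT}·N(d₂) = 164.177972 − 85.317112 = 78.860861
φ(d₁) = (1/√(2π))·e^{−d₁²/2} = 0.210971
ν = S·φ(d₁)·√T = 67.149489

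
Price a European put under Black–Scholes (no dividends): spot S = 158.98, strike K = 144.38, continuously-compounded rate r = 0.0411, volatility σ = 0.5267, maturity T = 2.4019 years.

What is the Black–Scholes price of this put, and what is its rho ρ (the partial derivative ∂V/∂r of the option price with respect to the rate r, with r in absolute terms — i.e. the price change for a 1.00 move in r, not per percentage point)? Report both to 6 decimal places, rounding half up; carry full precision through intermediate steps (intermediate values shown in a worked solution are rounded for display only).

σ√T = 0.5267·√2.4019 = 0.816283
d₁ = (ln(S/K) + (r+σ²/2)T) / (σ√T) = (ln(158.98/144.38) + (0.0411+0.5267²/2)·2.4019) / 0.816283 = (0.096330 + 0.431877) / 0.816283 = 0.647088
d₂ = d₁ − σ√T = 0.647088 − 0.816283 = -0.169195
e^{−rT} = e^{−0.0411·2.4019} = 0.905998
N(−d₁) = 0.258788,  N(−d₂) = 0.567178
Put price V = K·e^{−rT}·N(−d₂) − S·N(−d₁) = 74.191483 − 41.142047 = 33.049436
ρ = −K·T·e^{−rT}·N(−d₂) = -178.200524

price = 33.049436
ρ = -178.200524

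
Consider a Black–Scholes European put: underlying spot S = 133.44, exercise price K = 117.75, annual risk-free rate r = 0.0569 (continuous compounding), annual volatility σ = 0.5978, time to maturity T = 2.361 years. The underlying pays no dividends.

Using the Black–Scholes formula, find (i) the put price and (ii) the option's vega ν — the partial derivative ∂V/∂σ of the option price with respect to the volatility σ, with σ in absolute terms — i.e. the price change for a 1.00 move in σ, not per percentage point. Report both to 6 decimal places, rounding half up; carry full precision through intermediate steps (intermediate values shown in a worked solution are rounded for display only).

price = 28.123910
ν = 62.127586

σ√T = 0.5978·√2.361 = 0.918552
d₁ = (ln(S/K) + (r+σ²/2)T) / (σ√T) = (ln(133.44/117.75) + (0.0569+0.5978²/2)·2.361) / 0.918552 = (0.125088 + 0.556210) / 0.918552 = 0.741709
d₂ = d₁ − σ√T = 0.741709 − 0.918552 = -0.176844
e^{−rT} = e^{−0.0569·2.361} = 0.874292
N(−d₁) = 0.229132,  N(−d₂) = 0.570184
Put price V = K·e^{−rT}·N(−d₂) − S·N(−d₁) = 58.699272 − 30.575362 = 28.123910
φ(d₁) = (1/√(2π))·e^{−d₁²/2} = 0.303005
ν = S·φ(d₁)·√T = 62.127586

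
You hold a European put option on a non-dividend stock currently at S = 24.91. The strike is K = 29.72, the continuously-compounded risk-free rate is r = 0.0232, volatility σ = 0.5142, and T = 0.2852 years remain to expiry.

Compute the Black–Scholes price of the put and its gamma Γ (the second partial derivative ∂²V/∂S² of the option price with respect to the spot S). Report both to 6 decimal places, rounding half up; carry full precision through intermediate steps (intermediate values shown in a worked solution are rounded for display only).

σ√T = 0.5142·√0.2852 = 0.274604
d₁ = (ln(S/K) + (r+σ²/2)T) / (σ√T) = (ln(24.91/29.72) + (0.0232+0.5142²/2)·0.2852) / 0.274604 = (-0.176551 + 0.044320) / 0.274604 = -0.481532
d₂ = d₁ − σ√T = -0.481532 − 0.274604 = -0.756136
e^{−rT} = e^{−0.0232·0.2852} = 0.993405
N(−d₁) = 0.684931,  N(−d₂) = 0.775216
Put price V = K·e^{−rT}·N(−d₂) − S·N(−d₁) = 22.887483 − 17.061625 = 5.825858
φ(d₁) = (1/√(2π))·e^{−d₁²/2} = 0.355271
Γ = φ(d₁) / (S·σ·√T) = 0.051937

price = 5.825858
Γ = 0.051937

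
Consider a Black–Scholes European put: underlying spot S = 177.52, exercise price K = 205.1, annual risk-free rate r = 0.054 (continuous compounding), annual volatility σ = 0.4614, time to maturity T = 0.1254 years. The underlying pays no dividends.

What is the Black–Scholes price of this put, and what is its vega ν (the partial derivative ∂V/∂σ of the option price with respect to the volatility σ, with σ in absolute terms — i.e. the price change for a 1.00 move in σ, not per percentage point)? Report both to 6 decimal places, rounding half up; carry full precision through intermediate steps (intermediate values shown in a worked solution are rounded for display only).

σ√T = 0.4614·√0.1254 = 0.163390
d₁ = (ln(S/K) + (r+σ²/2)T) / (σ√T) = (ln(177.52/205.1) + (0.054+0.4614²/2)·0.1254) / 0.163390 = (-0.144414 + 0.020120) / 0.163390 = -0.760722
d₂ = d₁ − σ√T = -0.760722 − 0.163390 = -0.924112
e^{−rT} = e^{−0.054·0.1254} = 0.993251
N(−d₁) = 0.776588,  N(−d₂) = 0.822286
Put price V = K·e^{−rT}·N(−d₂) − S·N(−d₁) = 167.512686 − 137.859967 = 29.652719
φ(d₁) = (1/√(2π))·e^{−d₁²/2} = 0.298708
ν = S·φ(d₁)·√T = 18.777749

price = 29.652719
ν = 18.777749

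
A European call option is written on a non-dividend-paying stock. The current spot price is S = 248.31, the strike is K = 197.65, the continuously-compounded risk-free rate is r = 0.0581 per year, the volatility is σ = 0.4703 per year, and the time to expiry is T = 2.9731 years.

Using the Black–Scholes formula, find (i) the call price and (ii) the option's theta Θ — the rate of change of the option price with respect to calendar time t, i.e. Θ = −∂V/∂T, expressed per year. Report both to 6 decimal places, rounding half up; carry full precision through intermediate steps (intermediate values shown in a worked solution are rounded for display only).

σ√T = 0.4703·√2.9731 = 0.810923
d₁ = (ln(S/K) + (r+σ²/2)T) / (σ√T) = (ln(248.31/197.65) + (0.0581+0.4703²/2)·2.9731) / 0.810923 = (0.228180 + 0.501535) / 0.810923 = 0.899858
d₂ = d₁ − σ√T = 0.899858 − 0.810923 = 0.088934
e^{−rT} = e^{−0.0581·2.9731} = 0.841359
N(d₁) = 0.815902,  N(d₂) = 0.535433
Call price V = S·N(d₁) − K·e^{−rT}·N(d₂) = 202.596629 − 89.039598 = 113.557031
φ(d₁) = (1/√(2π))·e^{−d₁²/2} = 0.266119
Θ = −S·φ(d₁)·σ/(2√T) − r·K·e^{−rT}·N(d₂) = −9.011785 − 5.173201 = -14.184986

price = 113.557031
Θ = -14.184986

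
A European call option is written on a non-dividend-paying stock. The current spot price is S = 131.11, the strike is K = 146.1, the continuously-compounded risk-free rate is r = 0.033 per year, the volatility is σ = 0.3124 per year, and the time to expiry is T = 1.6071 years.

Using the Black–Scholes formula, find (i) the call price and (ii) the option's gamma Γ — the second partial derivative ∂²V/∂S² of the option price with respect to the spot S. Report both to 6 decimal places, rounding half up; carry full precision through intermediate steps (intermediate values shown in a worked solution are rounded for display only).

price = 17.645191
Γ = 0.007670

σ√T = 0.3124·√1.6071 = 0.396034
d₁ = (ln(S/K) + (r+σ²/2)T) / (σ√T) = (ln(131.11/146.1) + (0.033+0.3124²/2)·1.6071) / 0.396034 = (-0.108255 + 0.131456) / 0.396034 = 0.058584
d₂ = d₁ − σ√T = 0.058584 − 0.396034 = -0.337450
e^{−rT} = e^{−0.033·1.6071} = 0.948347
N(d₁) = 0.523358,  N(d₂) = 0.367889
Call price V = S·N(d₁) − K·e^{−rT}·N(d₂) = 68.617484 − 50.972293 = 17.645191
φ(d₁) = (1/√(2π))·e^{−d₁²/2} = 0.398258
Γ = φ(d₁) / (S·σ·√T) = 0.007670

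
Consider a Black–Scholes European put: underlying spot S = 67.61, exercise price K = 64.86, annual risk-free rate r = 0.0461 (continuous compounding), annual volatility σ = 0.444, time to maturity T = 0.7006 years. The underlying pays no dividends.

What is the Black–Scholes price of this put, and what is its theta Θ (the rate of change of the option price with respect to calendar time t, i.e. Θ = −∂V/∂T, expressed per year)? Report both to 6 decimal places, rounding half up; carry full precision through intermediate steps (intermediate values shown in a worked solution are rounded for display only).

price = 7.393003
Θ = -5.211499

σ√T = 0.444·√0.7006 = 0.371636
d₁ = (ln(S/K) + (r+σ²/2)T) / (σ√T) = (ln(67.61/64.86) + (0.0461+0.444²/2)·0.7006) / 0.371636 = (0.041525 + 0.101354) / 0.371636 = 0.384460
d₂ = d₁ − σ√T = 0.384460 − 0.371636 = 0.012824
e^{−rT} = e^{−0.0461·0.7006} = 0.968218
N(−d₁) = 0.350319,  N(−d₂) = 0.494884
Put price V = K·e^{−rT}·N(−d₂) − S·N(−d₁) = 31.078059 − 23.685056 = 7.393003
φ(d₁) = (1/√(2π))·e^{−d₁²/2} = 0.370522
Θ = −S·φ(d₁)·σ/(2√T) + r·K·e^{−rT}·N(−d₂) = −6.644197 + 1.432699 = -5.211499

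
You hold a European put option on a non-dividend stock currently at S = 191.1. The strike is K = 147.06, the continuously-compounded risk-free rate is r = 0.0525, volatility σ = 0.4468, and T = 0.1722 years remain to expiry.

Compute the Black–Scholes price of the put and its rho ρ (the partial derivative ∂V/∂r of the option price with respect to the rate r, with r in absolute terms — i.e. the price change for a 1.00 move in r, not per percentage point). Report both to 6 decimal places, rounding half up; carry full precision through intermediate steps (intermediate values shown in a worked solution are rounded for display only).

σ√T = 0.4468·√0.1722 = 0.185409
d₁ = (ln(S/K) + (r+σ²/2)T) / (σ√T) = (ln(191.1/147.06) + (0.0525+0.4468²/2)·0.1722) / 0.185409 = (0.261956 + 0.026229) / 0.185409 = 1.554323
d₂ = d₁ − σ√T = 1.554323 − 0.185409 = 1.368915
e^{−rT} = e^{−0.0525·0.1722} = 0.991000
N(−d₁) = 0.060054,  N(−d₂) = 0.085513
Put price V = K·e^{−rT}·N(−d₂) − S·N(−d₁) = 12.462355 − 11.476250 = 0.986105
ρ = −K·T·e^{−rT}·N(−d₂) = -2.146018

price = 0.986105
ρ = -2.146018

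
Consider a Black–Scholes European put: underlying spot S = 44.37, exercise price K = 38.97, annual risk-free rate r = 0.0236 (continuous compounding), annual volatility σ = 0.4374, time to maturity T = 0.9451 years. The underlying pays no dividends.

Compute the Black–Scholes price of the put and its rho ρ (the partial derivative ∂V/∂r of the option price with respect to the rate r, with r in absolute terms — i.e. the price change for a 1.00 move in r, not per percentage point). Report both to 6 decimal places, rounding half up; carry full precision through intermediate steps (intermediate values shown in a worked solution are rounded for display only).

price = 4.245606
ρ = -15.932472

σ√T = 0.4374·√0.9451 = 0.425224
d₁ = (ln(S/K) + (r+σ²/2)T) / (σ√T) = (ln(44.37/38.97) + (0.0236+0.4374²/2)·0.9451) / 0.425224 = (0.129771 + 0.112712) / 0.425224 = 0.570249
d₂ = d₁ − σ√T = 0.570249 − 0.425224 = 0.145025
e^{−rT} = e^{−0.0236·0.9451} = 0.977943
N(−d₁) = 0.284254,  N(−d₂) = 0.442346
Put price V = K·e^{−rT}·N(−d₂) − S·N(−d₁) = 16.857975 − 12.612369 = 4.245606
ρ = −K·T·e^{−rT}·N(−d₂) = -15.932472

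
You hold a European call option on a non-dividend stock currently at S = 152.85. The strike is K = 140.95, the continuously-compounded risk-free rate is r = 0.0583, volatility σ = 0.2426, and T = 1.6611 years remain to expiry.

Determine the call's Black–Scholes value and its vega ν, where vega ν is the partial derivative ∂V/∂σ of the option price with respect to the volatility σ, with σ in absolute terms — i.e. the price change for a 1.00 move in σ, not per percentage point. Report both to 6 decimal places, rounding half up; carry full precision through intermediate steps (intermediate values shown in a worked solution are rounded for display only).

σ√T = 0.2426·√1.6611 = 0.312672
d₁ = (ln(S/K) + (r+σ²/2)T) / (σ√T) = (ln(152.85/140.95) + (0.0583+0.2426²/2)·1.6611) / 0.312672 = (0.081052 + 0.145724) / 0.312672 = 0.725284
d₂ = d₁ − σ√T = 0.725284 − 0.312672 = 0.412612
e^{−rT} = e^{−0.0583·1.6611} = 0.907699
N(d₁) = 0.765861,  N(d₂) = 0.660055
Call price V = S·N(d₁) − K·e^{−rT}·N(d₂) = 117.061859 − 84.447523 = 32.614337
φ(d₁) = (1/√(2π))·e^{−d₁²/2} = 0.306678
ν = S·φ(d₁)·√T = 60.415170

price = 32.614337
ν = 60.415170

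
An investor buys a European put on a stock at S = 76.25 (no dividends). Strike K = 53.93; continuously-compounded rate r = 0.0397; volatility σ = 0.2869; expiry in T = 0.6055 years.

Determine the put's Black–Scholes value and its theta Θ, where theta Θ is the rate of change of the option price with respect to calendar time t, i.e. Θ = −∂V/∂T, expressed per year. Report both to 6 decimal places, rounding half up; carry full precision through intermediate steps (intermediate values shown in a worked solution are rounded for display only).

price = 0.284346
Θ = -1.042269

σ√T = 0.2869·√0.6055 = 0.223248
d₁ = (ln(S/K) + (r+σ²/2)T) / (σ√T) = (ln(76.25/53.93) + (0.0397+0.2869²/2)·0.6055) / 0.223248 = (0.346331 + 0.048958) / 0.223248 = 1.770626
d₂ = d₁ − σ√T = 1.770626 − 0.223248 = 1.547378
e^{−rT} = e^{−0.0397·0.6055} = 0.976248
N(−d₁) = 0.038311,  N(−d₂) = 0.060886
Put price V = K·e^{−rT}·N(−d₂) − S·N(−d₁) = 3.205596 − 2.921250 = 0.284346
φ(d₁) = (1/√(2π))·e^{−d₁²/2} = 0.083201
Θ = −S·φ(d₁)·σ/(2√T) + r·K·e^{−rT}·N(−d₂) = −1.169531 + 0.127262 = -1.042269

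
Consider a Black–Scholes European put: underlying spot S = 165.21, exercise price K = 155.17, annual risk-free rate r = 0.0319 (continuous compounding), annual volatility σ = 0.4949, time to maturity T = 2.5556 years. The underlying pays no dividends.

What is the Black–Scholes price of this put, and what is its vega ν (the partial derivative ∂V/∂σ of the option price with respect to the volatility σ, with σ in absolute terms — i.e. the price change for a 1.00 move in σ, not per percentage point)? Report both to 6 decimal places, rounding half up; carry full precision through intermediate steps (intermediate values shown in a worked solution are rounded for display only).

σ√T = 0.4949·√2.5556 = 0.791159
d₁ = (ln(S/K) + (r+σ²/2)T) / (σ√T) = (ln(165.21/155.17) + (0.0319+0.4949²/2)·2.5556) / 0.791159 = (0.062696 + 0.394490) / 0.791159 = 0.577869
d₂ = d₁ − σ√T = 0.577869 − 0.791159 = -0.213290
e^{−rT} = e^{−0.0319·2.5556} = 0.921711
N(−d₁) = 0.281676,  N(−d₂) = 0.584450
Put price V = K·e^{−rT}·N(−d₂) − S·N(−d₁) = 83.589110 − 46.535752 = 37.053358
φ(d₁) = (1/√(2π))·e^{−d₁²/2} = 0.337596
ν = S·φ(d₁)·√T = 89.162114

price = 37.053358
ν = 89.162114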